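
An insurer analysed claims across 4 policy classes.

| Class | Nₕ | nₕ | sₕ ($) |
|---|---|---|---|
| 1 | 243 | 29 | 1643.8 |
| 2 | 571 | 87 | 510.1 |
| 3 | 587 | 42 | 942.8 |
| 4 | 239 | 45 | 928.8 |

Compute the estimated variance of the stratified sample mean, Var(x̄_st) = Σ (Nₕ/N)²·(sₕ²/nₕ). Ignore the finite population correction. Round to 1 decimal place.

N = 1640; Wₕ = Nₕ/N.
class 1: (243/1640)²·1643.8²/29 = 2045.6193
class 2: (571/1640)²·510.1²/87 = 362.5567
class 3: (587/1640)²·942.8²/42 = 2711.3049
class 4: (239/1640)²·928.8²/45 = 407.1365
Sum = 5526.6173 → 5526.6.

5526.6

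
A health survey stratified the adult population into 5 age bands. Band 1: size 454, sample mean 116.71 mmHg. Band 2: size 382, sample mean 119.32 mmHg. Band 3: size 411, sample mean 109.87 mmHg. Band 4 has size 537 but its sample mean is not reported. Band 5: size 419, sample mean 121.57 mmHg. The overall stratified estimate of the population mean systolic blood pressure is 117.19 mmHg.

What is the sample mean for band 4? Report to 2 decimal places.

118.27

Σ Nₕx̄ₕ = N·μ, so 537·x̄_4 = 2203·117.19 − (454·116.71 + 382·119.32 + 411·109.87 + 419·121.57).
= 258169.57 − 194660.98 = 63508.59.
x̄_4 = 63508.59 / 537 = 118.2655... → 118.27.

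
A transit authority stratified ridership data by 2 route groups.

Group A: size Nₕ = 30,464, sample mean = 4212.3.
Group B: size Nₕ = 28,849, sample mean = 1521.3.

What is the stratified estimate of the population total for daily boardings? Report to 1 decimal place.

172211490.9

A: 30464·4212.3 = 128323507.2
B: 28849·1521.3 = 43887983.7
τ̂ = Σ Nₕx̄ₕ = 172211490.9.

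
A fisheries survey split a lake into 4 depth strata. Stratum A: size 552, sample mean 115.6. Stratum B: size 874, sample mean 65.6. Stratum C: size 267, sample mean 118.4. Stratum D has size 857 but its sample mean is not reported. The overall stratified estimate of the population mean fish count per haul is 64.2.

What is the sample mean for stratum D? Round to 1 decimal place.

N = 552 + 874 + 267 + 857 = 2550.
Overall total = μ·N = 64.2·2550 = 163710.
Subtract the known strata: 552·115.6 + 874·65.6 + 267·118.4 = 152758.4.
Remaining total for stratum D: 163710 − 152758.4 = 10951.6.
Divide by its size: 10951.6 / 857 = 12.779... → 12.8.

12.8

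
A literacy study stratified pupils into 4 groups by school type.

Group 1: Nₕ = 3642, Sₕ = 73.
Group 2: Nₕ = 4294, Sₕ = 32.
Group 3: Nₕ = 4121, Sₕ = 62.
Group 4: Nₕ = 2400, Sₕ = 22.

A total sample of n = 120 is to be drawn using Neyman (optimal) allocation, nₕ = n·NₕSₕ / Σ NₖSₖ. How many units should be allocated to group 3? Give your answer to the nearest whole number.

1: NₕSₕ = 3642·73 = 265866
2: NₕSₕ = 4294·32 = 137408
3: NₕSₕ = 4121·62 = 255502
4: NₕSₕ = 2400·22 = 52800
Σ NₕSₕ = 711576.
n_3 = 120·255502/711576 = 43.088... → 43.

43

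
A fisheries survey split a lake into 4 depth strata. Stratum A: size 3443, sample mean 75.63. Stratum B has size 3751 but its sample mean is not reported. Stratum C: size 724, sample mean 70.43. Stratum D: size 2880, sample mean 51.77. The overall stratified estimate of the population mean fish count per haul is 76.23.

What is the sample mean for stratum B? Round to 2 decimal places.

Σ Nₕx̄ₕ = N·μ, so 3751·x̄_B = 10798·76.23 − (3443·75.63 + 724·70.43 + 2880·51.77).
= 823131.54 − 460483.01 = 362648.53.
x̄_B = 362648.53 / 3751 = 96.6805... → 96.68.

96.68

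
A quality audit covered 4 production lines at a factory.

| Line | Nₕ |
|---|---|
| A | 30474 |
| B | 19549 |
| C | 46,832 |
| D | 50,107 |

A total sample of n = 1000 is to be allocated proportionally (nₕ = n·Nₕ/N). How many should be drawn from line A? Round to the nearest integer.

N = 30474 + 19549 + 46832 + 50107 = 146962.
n_A = 1000·30474/146962 = 207.360... → 207.

207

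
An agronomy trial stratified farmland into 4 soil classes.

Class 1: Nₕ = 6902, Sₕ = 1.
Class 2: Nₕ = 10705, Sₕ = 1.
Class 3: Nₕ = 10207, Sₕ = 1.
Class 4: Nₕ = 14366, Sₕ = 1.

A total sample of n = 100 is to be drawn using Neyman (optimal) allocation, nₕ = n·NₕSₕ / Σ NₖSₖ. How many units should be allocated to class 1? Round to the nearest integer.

16

1: NₕSₕ = 6902·1 = 6902
2: NₕSₕ = 10705·1 = 10705
3: NₕSₕ = 10207·1 = 10207
4: NₕSₕ = 14366·1 = 14366
Σ NₕSₕ = 42180.
n_1 = 100·6902/42180 = 16.363... → 16.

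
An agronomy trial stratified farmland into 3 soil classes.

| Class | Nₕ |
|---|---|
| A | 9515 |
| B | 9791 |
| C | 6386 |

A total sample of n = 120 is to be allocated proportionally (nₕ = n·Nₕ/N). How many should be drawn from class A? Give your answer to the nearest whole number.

44

Share of class A = 9515/25692 = 0.37035.
Allocate 120 × 0.37035 = 44.442... → 44.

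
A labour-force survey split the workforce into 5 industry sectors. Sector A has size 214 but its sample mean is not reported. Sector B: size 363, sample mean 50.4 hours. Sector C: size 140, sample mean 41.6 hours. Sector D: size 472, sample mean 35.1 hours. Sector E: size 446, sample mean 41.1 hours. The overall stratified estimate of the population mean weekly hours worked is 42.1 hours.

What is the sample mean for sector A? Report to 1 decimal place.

45.9

N = 214 + 363 + 140 + 472 + 446 = 1635.
Overall total = μ·N = 42.1·1635 = 68833.5.
Subtract the known strata: 363·50.4 + 140·41.6 + 472·35.1 + 446·41.1 = 59017.
Remaining total for sector A: 68833.5 − 59017 = 9816.5.
Divide by its size: 9816.5 / 214 = 45.871... → 45.9.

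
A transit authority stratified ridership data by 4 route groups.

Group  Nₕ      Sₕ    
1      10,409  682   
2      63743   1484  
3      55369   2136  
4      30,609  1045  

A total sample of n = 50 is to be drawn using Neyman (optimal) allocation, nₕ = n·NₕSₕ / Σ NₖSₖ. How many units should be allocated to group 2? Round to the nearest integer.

19

1: NₕSₕ = 10409·682 = 7098938
2: NₕSₕ = 63743·1484 = 94594612
3: NₕSₕ = 55369·2136 = 118268184
4: NₕSₕ = 30609·1045 = 31986405
Σ NₕSₕ = 251948139.
n_2 = 50·94594612/251948139 = 18.773... → 19.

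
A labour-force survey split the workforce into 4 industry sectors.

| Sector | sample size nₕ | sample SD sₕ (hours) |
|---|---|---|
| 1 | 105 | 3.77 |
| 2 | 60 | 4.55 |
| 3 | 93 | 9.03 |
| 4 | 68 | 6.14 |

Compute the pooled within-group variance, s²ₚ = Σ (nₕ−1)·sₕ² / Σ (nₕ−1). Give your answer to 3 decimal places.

39.526

1: (105−1)·3.77² = 104·14.2129 = 1478.1416
2: (60−1)·4.55² = 59·20.7025 = 1221.4475
3: (93−1)·9.03² = 92·81.5409 = 7501.7628
4: (68−1)·6.14² = 67·37.6996 = 2525.8732
Numerator = 12727.2251; denominator = Σ(nₕ−1) = 322.
s²ₚ = 12727.2251/322 = 39.52554... → 39.526.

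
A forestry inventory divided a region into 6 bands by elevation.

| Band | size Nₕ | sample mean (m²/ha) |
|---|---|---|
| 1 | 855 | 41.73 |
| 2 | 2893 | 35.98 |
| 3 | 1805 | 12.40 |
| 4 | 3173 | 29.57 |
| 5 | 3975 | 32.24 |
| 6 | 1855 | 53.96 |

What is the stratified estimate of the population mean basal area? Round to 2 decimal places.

33.27

N = 14556; weights Wₕ = Nₕ/N = (0.0587, 0.1987, 0.1240, 0.2180, 0.2731, 0.1274).
x̄_st = Σ Wₕ·x̄ₕ = 0.0587·41.73 + 0.1987·35.98 + 0.1240·12.40 + 0.2180·29.57 + 0.2731·32.24 + 0.1274·53.96 ≈ 33.2665...
→ 33.27.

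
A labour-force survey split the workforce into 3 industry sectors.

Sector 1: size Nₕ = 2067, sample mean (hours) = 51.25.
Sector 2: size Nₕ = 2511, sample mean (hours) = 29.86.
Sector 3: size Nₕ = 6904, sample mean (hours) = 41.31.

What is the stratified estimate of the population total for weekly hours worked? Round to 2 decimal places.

466116.45

1: 2067·51.25 = 105933.75
2: 2511·29.86 = 74978.46
3: 6904·41.31 = 285204.24
τ̂ = Σ Nₕx̄ₕ = 466116.45.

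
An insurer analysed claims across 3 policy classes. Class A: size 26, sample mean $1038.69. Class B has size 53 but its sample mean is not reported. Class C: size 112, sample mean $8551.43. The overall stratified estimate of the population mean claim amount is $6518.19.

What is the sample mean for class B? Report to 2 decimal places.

4909.59

Σ Nₕx̄ₕ = N·μ, so 53·x̄_B = 191·6518.19 − (26·1038.69 + 112·8551.43).
= 1244974.29 − 984766.1 = 260208.19.
x̄_B = 260208.19 / 53 = 4909.5885... → 4909.59.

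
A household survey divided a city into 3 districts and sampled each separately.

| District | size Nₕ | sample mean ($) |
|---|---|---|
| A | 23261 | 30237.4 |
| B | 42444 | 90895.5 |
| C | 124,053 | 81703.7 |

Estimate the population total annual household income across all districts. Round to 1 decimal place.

A: 23261·30237.4 = 703352161.4
B: 42444·90895.5 = 3857968602
C: 124053·81703.7 = 10135589096.1
τ̂ = Σ Nₕx̄ₕ = 14696909859.5.

14696909859.5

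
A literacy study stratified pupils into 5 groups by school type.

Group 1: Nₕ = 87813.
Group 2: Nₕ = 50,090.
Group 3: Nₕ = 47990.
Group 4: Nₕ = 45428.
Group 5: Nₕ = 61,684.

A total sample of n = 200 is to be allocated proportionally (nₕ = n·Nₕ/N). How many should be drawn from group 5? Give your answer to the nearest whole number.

N = 87813 + 50090 + 47990 + 45428 + 61684 = 293005.
n_5 = 200·61684/293005 = 42.104... → 42.

42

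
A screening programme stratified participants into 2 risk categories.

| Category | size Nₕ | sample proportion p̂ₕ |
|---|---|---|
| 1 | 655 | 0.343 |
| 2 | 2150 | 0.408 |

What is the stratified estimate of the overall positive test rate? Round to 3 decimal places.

Wₕ = Nₕ/N with N = 2805: 0.2335, 0.7665.
p̂_st = 0.2335·0.343 + 0.7665·0.408 ≈ 0.39282... → 0.393.

0.393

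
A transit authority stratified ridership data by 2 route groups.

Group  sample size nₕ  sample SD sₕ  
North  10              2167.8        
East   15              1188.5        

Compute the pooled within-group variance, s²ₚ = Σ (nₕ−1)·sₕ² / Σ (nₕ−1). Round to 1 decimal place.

North: (10−1)·2167.8² = 9·4699356.84 = 42294211.56
East: (15−1)·1188.5² = 14·1412532.25 = 19775451.5
Numerator = 62069663.06; denominator = Σ(nₕ−1) = 23.
s²ₚ = 62069663.06/23 = 2698681.003... → 2698681.0.

2698681.0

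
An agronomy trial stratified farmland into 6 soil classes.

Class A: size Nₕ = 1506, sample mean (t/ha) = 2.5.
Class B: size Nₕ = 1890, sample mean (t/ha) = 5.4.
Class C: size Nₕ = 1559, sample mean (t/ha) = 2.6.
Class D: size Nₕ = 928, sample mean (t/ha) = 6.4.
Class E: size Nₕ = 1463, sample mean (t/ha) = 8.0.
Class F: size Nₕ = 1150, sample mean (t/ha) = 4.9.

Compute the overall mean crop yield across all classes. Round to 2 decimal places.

4.86

N = 8496; weights Wₕ = Nₕ/N = (0.1773, 0.2225, 0.1835, 0.1092, 0.1722, 0.1354).
x̄_st = Σ Wₕ·x̄ₕ = 0.1773·2.5 + 0.2225·5.4 + 0.1835·2.6 + 0.1092·6.4 + 0.1722·8.0 + 0.1354·4.9 ≈ 4.8614...
→ 4.86.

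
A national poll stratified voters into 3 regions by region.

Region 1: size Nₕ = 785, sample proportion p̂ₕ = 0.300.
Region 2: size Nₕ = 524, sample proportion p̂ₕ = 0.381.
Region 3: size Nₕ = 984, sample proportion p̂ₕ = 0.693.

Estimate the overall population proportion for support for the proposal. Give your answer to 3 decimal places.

0.487

Wₕ = Nₕ/N with N = 2293: 0.3423, 0.2285, 0.4291.
p̂_st = 0.3423·0.300 + 0.2285·0.381 + 0.4291·0.693 ≈ 0.48716... → 0.487.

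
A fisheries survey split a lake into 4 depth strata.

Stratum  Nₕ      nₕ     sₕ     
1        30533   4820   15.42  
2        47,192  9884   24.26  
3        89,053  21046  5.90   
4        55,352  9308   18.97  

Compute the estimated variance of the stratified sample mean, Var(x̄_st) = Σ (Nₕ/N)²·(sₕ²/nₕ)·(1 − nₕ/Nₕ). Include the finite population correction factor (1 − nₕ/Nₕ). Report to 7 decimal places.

N = 222130; Wₕ = Nₕ/N.
stratum 1: (30533/222130)²·15.42²/4820·(1 − 4820/30533) = 0.0007849274
stratum 2: (47192/222130)²·24.26²/9884·(1 − 9884/47192) = 0.0021247350
stratum 3: (89053/222130)²·5.90²/21046·(1 − 21046/89053) = 0.0002030122
stratum 4: (55352/222130)²·18.97²/9308·(1 − 9308/55352) = 0.0019969639
Sum = 0.0051096386 → 0.0051096.

0.0051096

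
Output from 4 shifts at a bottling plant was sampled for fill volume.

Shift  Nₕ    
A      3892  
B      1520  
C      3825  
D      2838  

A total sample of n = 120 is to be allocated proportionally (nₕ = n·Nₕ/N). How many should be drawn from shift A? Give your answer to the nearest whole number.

Share of shift A = 3892/12075 = 0.32232.
Allocate 120 × 0.32232 = 38.678... → 39.

39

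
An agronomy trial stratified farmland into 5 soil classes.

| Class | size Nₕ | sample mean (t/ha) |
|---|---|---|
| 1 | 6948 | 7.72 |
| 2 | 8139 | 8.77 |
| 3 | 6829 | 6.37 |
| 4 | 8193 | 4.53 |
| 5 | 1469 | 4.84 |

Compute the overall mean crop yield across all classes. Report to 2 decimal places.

6.74

N = 31578; weights Wₕ = Nₕ/N = (0.2200, 0.2577, 0.2163, 0.2595, 0.0465).
x̄_st = Σ Wₕ·x̄ₕ = 0.2200·7.72 + 0.2577·8.77 + 0.2163·6.37 + 0.2595·4.53 + 0.0465·4.84 ≈ 6.7371...
→ 6.74.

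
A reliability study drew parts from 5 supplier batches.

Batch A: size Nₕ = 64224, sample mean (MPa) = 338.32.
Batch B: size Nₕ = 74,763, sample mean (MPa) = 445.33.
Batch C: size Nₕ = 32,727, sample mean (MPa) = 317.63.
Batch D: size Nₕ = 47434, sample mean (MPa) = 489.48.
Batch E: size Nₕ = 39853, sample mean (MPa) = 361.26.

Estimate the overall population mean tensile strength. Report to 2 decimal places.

N = 259001; weights Wₕ = Nₕ/N = (0.2480, 0.2887, 0.1264, 0.1831, 0.1539).
x̄_st = Σ Wₕ·x̄ₕ = 0.2480·338.32 + 0.2887·445.33 + 0.1264·317.63 + 0.1831·489.48 + 0.1539·361.26 ≈ 397.8086...
→ 397.81.

397.81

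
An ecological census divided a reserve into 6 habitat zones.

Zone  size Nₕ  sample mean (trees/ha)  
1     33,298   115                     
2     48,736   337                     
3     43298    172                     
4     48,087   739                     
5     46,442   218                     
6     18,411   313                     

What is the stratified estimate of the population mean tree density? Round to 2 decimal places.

332.07

x̄_st = (Σ Nₕx̄ₕ) / (Σ Nₕ) = (33298·115 + 48736·337 + 43298·172 + 48087·739 + 46442·218 + 18411·313) / 238272
= 79123850 / 238272 = 332.0736... → 332.07.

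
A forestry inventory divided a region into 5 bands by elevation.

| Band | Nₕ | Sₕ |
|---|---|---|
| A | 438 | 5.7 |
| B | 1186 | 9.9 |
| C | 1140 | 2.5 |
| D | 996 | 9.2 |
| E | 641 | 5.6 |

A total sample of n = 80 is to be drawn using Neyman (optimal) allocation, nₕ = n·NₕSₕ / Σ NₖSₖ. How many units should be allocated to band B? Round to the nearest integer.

31

A: NₕSₕ = 438·5.7 = 2496.6
B: NₕSₕ = 1186·9.9 = 11741.4
C: NₕSₕ = 1140·2.5 = 2850
D: NₕSₕ = 996·9.2 = 9163.2
E: NₕSₕ = 641·5.6 = 3589.6
Σ NₕSₕ = 29840.8.
n_B = 80·11741.4/29840.8 = 31.477... → 31.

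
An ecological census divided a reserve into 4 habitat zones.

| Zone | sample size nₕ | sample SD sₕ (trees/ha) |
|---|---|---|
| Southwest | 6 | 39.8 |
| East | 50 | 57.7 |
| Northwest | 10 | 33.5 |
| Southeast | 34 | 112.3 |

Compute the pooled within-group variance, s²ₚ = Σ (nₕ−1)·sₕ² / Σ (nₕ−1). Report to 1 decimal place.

Degrees of freedom: 5 + 49 + 9 + 33 = 96.
Σ(nₕ−1)sₕ² = 5·1584.04 + 49·3329.29 + 9·1122.25 + 33·12611.29 = 597328.23.
s²ₚ = 597328.23 / 96 = 6222.169... → 6222.2.

6222.2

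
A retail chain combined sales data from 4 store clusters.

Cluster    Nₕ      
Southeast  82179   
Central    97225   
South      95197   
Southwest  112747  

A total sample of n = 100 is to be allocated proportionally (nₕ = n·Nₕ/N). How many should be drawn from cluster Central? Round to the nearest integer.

Share of cluster Central = 97225/387348 = 0.25100.
Allocate 100 × 0.25100 = 25.100... → 25.

25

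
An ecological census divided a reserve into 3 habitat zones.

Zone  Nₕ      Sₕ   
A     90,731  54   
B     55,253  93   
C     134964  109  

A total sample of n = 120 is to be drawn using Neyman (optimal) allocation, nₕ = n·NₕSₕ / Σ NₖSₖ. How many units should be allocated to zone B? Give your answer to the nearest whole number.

Σ NₕSₕ = 90731·54 + 55253·93 + 134964·109 = 24749079.
Share for B: 5138529/24749079 = 0.20763.
n_B = 120 × 0.20763 = 24.915... → 25.

25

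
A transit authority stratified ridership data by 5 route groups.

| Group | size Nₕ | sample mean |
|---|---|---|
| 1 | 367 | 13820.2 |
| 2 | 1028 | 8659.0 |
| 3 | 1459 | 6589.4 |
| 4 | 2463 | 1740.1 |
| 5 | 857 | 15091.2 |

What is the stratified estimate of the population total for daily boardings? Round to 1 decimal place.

40806424.7

Estimate total by summing Nₕ·x̄ₕ over strata.
367·13820.2 + 1028·8659.0 + 1459·6589.4 + 2463·1740.1 + 857·15091.2 = 5072013.4 + 8901452 + 9613934.6 + 4285866.3 + 12933158.4 = 40806424.7.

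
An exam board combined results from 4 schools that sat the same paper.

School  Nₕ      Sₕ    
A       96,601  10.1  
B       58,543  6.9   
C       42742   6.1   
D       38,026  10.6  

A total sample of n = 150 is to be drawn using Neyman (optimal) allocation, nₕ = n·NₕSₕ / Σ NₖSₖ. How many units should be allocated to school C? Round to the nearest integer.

A: NₕSₕ = 96601·10.1 = 975670.1
B: NₕSₕ = 58543·6.9 = 403946.7
C: NₕSₕ = 42742·6.1 = 260726.2
D: NₕSₕ = 38026·10.6 = 403075.6
Σ NₕSₕ = 2043418.6.
n_C = 150·260726.2/2043418.6 = 19.139... → 19.

19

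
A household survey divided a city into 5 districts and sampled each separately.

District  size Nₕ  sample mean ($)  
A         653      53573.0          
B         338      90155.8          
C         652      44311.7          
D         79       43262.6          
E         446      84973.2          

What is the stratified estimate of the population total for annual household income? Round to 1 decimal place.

135662850.4

Estimate total by summing Nₕ·x̄ₕ over strata.
653·53573.0 + 338·90155.8 + 652·44311.7 + 79·43262.6 + 446·84973.2 = 34983169 + 30472660.4 + 28891228.4 + 3417745.4 + 37898047.2 = 135662850.4.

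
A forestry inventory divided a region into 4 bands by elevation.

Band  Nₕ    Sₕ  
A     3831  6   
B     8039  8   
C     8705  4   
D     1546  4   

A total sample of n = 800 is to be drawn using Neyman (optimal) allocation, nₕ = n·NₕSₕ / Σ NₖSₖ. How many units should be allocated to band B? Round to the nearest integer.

A: NₕSₕ = 3831·6 = 22986
B: NₕSₕ = 8039·8 = 64312
C: NₕSₕ = 8705·4 = 34820
D: NₕSₕ = 1546·4 = 6184
Σ NₕSₕ = 128302.
n_B = 800·64312/128302 = 401.004... → 401.

401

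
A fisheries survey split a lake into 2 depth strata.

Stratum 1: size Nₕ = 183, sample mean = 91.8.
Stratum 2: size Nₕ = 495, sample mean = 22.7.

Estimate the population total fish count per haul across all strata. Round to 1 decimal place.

28035.9

1: 183·91.8 = 16799.4
2: 495·22.7 = 11236.5
τ̂ = Σ Nₕx̄ₕ = 28035.9.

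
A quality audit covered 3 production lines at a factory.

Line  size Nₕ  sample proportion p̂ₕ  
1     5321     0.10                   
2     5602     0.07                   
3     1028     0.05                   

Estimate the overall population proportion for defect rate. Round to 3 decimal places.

N = 5321 + 5602 + 1028 = 11951.
Overall proportion = Σ (Nₕ/N)·p̂ₕ.
Σ Nₕp̂ₕ = 532.1 + 392.14 + 51.4 = 975.64.
975.64 / 11951 = 0.08164... → 0.082.

0.082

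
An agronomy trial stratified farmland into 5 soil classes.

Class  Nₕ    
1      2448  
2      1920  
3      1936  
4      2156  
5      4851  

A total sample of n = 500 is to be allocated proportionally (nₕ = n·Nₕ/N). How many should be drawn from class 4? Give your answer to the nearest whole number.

Share of class 4 = 2156/13311 = 0.16197.
Allocate 500 × 0.16197 = 80.986... → 81.

81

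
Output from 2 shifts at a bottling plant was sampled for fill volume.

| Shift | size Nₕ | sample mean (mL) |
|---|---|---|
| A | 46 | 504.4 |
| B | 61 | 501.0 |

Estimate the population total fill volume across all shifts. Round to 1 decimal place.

53763.4

A: 46·504.4 = 23202.4
B: 61·501.0 = 30561
τ̂ = Σ Nₕx̄ₕ = 53763.4.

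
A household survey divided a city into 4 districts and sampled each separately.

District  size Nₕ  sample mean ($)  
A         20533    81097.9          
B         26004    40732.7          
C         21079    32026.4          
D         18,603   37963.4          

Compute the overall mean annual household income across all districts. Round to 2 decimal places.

47619.60

x̄_st = (Σ Nₕx̄ₕ) / (Σ Nₕ) = (20533·81097.9 + 26004·40732.7 + 21079·32026.4 + 18603·37963.4) / 86219
= 4105713927.3 / 86219 = 47619.5958... → 47619.60.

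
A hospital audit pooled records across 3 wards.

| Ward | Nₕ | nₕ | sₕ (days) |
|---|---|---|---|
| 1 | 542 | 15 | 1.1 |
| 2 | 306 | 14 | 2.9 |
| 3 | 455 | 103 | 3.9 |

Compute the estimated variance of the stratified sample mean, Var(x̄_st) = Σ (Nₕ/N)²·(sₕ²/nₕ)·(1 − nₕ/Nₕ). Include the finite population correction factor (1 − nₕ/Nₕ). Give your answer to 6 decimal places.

N = 1303; Wₕ = Nₕ/N.
ward 1: (542/1303)²·1.1²/15·(1 − 15/542) = 0.013571104
ward 2: (306/1303)²·2.9²/14·(1 − 14/306) = 0.031614288
ward 3: (455/1303)²·3.9²/103·(1 − 103/455) = 0.013930196
Sum = 0.059115588 → 0.059116.

0.059116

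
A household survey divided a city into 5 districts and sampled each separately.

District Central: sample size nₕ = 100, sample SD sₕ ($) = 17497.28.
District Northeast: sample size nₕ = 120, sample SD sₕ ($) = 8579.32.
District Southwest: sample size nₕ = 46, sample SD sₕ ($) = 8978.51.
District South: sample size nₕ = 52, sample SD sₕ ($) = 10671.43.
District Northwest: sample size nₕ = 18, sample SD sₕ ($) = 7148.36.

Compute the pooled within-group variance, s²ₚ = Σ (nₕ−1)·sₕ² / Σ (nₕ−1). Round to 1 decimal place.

149161441.3

Central: (100−1)·17497.28² = 99·306154807.3984 = 30309325932.4416
Northeast: (120−1)·8579.32² = 119·73604731.6624 = 8758963067.8256
Southwest: (46−1)·8978.51² = 45·80613641.8201 = 3627613881.9045
South: (52−1)·10671.43² = 51·113879418.2449 = 5807850330.4899
Northwest: (18−1)·7148.36² = 17·51099050.6896 = 868683861.7232
Numerator = 49372437074.3848; denominator = Σ(nₕ−1) = 331.
s²ₚ = 49372437074.3848/331 = 149161441.312... → 149161441.3.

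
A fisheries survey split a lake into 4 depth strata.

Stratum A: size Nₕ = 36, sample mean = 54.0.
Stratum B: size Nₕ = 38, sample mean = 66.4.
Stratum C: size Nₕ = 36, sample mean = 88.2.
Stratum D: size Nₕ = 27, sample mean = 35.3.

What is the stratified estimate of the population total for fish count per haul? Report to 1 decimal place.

8595.5

Population total = Σ Nₕ·x̄ₕ (each stratum's size times its mean).
36·54.0 + 38·66.4 + 36·88.2 + 27·35.3 = 1944 + 2523.2 + 3175.2 + 953.1 = 8595.5.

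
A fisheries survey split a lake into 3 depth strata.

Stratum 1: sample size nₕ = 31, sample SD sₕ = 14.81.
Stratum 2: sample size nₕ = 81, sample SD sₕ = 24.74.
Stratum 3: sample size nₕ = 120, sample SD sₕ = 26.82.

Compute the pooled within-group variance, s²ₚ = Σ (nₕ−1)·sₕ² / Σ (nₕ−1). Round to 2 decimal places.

616.35

Degrees of freedom: 30 + 80 + 119 = 229.
Σ(nₕ−1)sₕ² = 30·219.3361 + 80·612.0676 + 119·719.3124 = 141143.6666.
s²ₚ = 141143.6666 / 229 = 616.3479... → 616.35.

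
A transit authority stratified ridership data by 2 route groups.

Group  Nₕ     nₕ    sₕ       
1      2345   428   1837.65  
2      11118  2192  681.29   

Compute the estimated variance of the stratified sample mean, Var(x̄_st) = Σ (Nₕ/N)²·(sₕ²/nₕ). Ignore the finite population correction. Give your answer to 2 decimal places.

N = 13463; Wₕ = Nₕ/N.
group 1: (2345/13463)²·1837.65²/428 = 239.37778
group 2: (11118/13463)²·681.29²/2192 = 144.40862
Sum = 383.78640 → 383.79.

383.79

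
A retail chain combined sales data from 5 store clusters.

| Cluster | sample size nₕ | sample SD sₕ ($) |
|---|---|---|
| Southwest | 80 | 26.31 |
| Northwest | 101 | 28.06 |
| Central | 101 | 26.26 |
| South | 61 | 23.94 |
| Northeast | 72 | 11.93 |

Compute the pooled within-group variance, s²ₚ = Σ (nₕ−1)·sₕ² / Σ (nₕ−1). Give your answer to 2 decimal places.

602.13

Degrees of freedom: 79 + 100 + 100 + 60 + 71 = 410.
Σ(nₕ−1)sₕ² = 79·692.2161 + 100·787.3636 + 100·689.5876 + 60·573.1236 + 71·142.3249 = 246872.6758.
s²ₚ = 246872.6758 / 410 = 602.1285... → 602.13.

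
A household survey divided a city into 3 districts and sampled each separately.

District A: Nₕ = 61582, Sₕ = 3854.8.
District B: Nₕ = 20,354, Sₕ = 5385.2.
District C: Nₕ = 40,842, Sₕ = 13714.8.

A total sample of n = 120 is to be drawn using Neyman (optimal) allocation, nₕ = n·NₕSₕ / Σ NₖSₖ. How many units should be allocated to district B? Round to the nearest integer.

A: NₕSₕ = 61582·3854.8 = 237386293.6
B: NₕSₕ = 20354·5385.2 = 109610360.8
C: NₕSₕ = 40842·13714.8 = 560139861.6
Σ NₕSₕ = 907136516.
n_B = 120·109610360.8/907136516 = 14.500... → 14.

14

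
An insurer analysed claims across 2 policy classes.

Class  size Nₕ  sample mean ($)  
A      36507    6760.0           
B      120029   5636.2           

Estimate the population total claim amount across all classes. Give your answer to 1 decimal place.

Estimate total by summing Nₕ·x̄ₕ over strata.
36507·6760.0 + 120029·5636.2 = 246787320 + 676507449.8 = 923294769.8.

923294769.8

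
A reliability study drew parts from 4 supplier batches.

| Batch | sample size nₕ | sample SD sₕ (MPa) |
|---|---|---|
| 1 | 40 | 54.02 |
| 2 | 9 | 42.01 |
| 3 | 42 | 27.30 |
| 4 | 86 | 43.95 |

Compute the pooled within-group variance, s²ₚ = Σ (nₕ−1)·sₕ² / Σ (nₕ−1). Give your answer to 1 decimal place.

Degrees of freedom: 39 + 8 + 41 + 85 = 173.
Σ(nₕ−1)sₕ² = 39·2918.1604 + 8·1764.8401 + 41·745.29 + 85·1931.6025 = 322670.0789.
s²ₚ = 322670.0789 / 173 = 1865.145... → 1865.1.

1865.1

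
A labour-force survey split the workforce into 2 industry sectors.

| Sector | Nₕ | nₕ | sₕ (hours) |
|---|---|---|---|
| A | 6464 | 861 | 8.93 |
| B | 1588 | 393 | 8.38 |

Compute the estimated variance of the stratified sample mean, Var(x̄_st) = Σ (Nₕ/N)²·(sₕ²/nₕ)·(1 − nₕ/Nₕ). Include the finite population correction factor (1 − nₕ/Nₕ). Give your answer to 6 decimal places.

0.056969

N = 8052. Term for each stratum: Wₕ²sₕ²/nₕ·(1−nₕ/Nₕ).
Var(x̄_st) = 0.051738544 + 0.005230056 = 0.056968600 → 0.056969.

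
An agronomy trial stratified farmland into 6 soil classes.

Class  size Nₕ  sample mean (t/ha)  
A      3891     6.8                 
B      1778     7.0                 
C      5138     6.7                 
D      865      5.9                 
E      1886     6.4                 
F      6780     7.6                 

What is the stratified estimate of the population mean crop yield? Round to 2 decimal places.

x̄_st = (Σ Nₕx̄ₕ) / (Σ Nₕ) = (3891·6.8 + 1778·7.0 + 5138·6.7 + 865·5.9 + 1886·6.4 + 6780·7.6) / 20338
= 142031.3 / 20338 = 6.9835... → 6.98.

6.98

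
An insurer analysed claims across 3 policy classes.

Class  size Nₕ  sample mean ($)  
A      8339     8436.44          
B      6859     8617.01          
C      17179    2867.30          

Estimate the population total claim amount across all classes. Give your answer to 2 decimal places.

A: 8339·8436.44 = 70351473.16
B: 6859·8617.01 = 59104071.59
C: 17179·2867.30 = 49257346.7
τ̂ = Σ Nₕx̄ₕ = 178712891.45.

178712891.45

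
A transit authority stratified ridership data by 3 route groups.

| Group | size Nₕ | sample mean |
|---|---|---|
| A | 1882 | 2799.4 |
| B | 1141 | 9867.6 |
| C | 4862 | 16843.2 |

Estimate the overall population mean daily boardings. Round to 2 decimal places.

12481.81

N = 7885; weights Wₕ = Nₕ/N = (0.2387, 0.1447, 0.6166).
x̄_st = Σ Wₕ·x̄ₕ = 0.2387·2799.4 + 0.1447·9867.6 + 0.6166·16843.2 ≈ 12481.8061...
→ 12481.81.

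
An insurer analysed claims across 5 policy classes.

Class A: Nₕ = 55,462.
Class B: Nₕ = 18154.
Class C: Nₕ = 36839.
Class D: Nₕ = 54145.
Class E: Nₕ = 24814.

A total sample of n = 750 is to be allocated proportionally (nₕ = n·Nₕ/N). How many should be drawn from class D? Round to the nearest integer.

214

Share of class D = 54145/189414 = 0.28586.
Allocate 750 × 0.28586 = 214.391... → 214.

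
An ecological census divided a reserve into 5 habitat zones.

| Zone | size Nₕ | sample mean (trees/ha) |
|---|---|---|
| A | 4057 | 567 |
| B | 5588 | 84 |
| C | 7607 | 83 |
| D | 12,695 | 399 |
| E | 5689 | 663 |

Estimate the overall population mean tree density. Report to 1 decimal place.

N = 4057 + 5588 + 7607 + 12695 + 5689 = 35636.
Weight each subgroup mean by Nₕ/N and sum.
Σ Nₕx̄ₕ = 4057·567 + 5588·84 + 7607·83 + 12695·399 + 5689·663 = 2300319 + 469392 + 631381 + 5065305 + 3771807 = 12238204.
Divide by N: 12238204 / 35636 = 343.422... → 343.4.

343.4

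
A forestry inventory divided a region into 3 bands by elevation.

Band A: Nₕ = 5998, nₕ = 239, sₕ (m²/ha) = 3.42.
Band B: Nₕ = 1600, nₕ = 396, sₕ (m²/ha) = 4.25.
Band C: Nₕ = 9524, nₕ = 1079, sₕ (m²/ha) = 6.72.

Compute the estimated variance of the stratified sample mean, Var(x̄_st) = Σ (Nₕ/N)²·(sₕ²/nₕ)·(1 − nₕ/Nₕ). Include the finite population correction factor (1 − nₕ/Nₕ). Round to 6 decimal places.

N = 17122. Term for each stratum: Wₕ²sₕ²/nₕ·(1−nₕ/Nₕ).
Var(x̄_st) = 0.005766322 + 0.000299723 + 0.011482254 = 0.017548299 → 0.017548.

0.017548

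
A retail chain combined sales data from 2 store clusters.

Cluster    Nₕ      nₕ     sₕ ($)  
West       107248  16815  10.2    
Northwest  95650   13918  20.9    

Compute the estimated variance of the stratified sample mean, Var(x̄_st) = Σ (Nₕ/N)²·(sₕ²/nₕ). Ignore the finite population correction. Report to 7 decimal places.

N = 202898; Wₕ = Nₕ/N.
cluster West: (107248/202898)²·10.2²/16815 = 0.0017287267
cluster Northwest: (95650/202898)²·20.9²/13918 = 0.0069747743
Sum = 0.0087035010 → 0.0087035.

0.0087035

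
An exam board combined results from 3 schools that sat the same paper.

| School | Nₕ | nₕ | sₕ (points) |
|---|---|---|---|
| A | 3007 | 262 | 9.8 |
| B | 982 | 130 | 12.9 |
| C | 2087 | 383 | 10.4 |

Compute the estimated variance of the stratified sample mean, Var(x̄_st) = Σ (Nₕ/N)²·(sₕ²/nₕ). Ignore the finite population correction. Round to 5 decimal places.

N = 6076. Term for each stratum: Wₕ²sₕ²/nₕ.
Var(x̄_st) = 0.08978053 + 0.03343671 + 0.03331787 = 0.15653512 → 0.15654.

0.15654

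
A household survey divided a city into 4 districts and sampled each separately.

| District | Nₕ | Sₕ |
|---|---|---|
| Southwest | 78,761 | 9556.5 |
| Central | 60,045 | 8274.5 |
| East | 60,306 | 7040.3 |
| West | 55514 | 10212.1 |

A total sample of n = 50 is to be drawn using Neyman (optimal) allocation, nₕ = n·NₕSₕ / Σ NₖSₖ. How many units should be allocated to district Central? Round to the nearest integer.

Σ NₕSₕ = 78761·9556.5 + 60045·8274.5 + 60306·7040.3 + 55514·10212.1 = 2241008700.2.
Share for Central: 496842352.5/2241008700.2 = 0.22170.
n_Central = 50 × 0.22170 = 11.085... → 11.

11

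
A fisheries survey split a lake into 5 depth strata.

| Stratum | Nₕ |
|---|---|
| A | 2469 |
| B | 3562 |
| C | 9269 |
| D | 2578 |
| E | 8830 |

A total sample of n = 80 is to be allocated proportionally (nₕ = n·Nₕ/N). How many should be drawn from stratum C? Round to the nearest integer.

N = 2469 + 3562 + 9269 + 2578 + 8830 = 26708.
n_C = 80·9269/26708 = 27.764... → 28.

28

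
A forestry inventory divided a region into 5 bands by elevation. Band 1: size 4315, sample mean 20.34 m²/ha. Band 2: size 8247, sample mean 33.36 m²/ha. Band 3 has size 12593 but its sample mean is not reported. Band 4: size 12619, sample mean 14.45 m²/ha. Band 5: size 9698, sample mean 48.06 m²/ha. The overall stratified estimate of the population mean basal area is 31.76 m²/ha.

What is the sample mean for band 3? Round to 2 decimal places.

N = 4315 + 8247 + 12593 + 12619 + 9698 = 47472.
Overall total = μ·N = 31.76·47472 = 1507710.72.
Subtract the known strata: 4315·20.34 + 8247·33.36 + 12619·14.45 + 9698·48.06 = 1011317.45.
Remaining total for band 3: 1507710.72 − 1011317.45 = 496393.27.
Divide by its size: 496393.27 / 12593 = 39.4182... → 39.42.

39.42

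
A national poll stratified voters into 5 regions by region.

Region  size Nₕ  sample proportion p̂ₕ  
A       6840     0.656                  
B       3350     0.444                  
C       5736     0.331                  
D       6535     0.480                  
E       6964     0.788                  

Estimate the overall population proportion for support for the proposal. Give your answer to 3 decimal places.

0.561

Wₕ = Nₕ/N with N = 29425: 0.2325, 0.1138, 0.1949, 0.2221, 0.2367.
p̂_st = 0.2325·0.656 + 0.1138·0.444 + 0.1949·0.331 + 0.2221·0.480 + 0.2367·0.788 ≈ 0.56066... → 0.561.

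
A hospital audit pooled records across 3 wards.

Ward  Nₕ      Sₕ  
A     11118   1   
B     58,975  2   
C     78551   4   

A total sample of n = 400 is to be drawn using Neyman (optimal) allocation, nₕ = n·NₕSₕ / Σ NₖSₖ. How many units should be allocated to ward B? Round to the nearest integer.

106

A: NₕSₕ = 11118·1 = 11118
B: NₕSₕ = 58975·2 = 117950
C: NₕSₕ = 78551·4 = 314204
Σ NₕSₕ = 443272.
n_B = 400·117950/443272 = 106.436... → 106.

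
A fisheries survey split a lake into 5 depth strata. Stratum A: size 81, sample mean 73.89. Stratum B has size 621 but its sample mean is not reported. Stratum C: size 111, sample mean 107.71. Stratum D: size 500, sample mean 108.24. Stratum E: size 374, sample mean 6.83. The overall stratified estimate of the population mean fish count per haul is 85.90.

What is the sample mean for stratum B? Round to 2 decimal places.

113.20

N = 81 + 621 + 111 + 500 + 374 = 1687.
Overall total = μ·N = 85.90·1687 = 144913.3.
Subtract the known strata: 81·73.89 + 111·107.71 + 500·108.24 + 374·6.83 = 74615.32.
Remaining total for stratum B: 144913.3 − 74615.32 = 70297.98.
Divide by its size: 70297.98 / 621 = 113.2013... → 113.20.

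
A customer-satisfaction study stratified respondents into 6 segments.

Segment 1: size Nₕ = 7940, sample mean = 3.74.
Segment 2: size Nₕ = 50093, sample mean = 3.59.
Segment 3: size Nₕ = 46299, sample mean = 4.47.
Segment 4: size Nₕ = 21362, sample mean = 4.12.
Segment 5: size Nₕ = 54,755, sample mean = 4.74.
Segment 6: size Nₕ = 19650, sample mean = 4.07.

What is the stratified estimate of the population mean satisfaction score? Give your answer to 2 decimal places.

x̄_st = (Σ Nₕx̄ₕ) / (Σ Nₕ) = (7940·3.74 + 50093·3.59 + 46299·4.47 + 21362·4.12 + 54755·4.74 + 19650·4.07) / 200099
= 844011.64 / 200099 = 4.2180... → 4.22.

4.22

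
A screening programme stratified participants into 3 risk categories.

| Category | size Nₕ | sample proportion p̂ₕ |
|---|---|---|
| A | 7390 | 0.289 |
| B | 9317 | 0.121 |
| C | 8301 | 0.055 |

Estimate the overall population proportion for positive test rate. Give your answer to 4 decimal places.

0.1487

N = 7390 + 9317 + 8301 = 25008.
Overall proportion = Σ (Nₕ/N)·p̂ₕ.
Σ Nₕp̂ₕ = 2135.71 + 1127.357 + 456.555 = 3719.622.
3719.622 / 25008 = 0.148737... → 0.1487.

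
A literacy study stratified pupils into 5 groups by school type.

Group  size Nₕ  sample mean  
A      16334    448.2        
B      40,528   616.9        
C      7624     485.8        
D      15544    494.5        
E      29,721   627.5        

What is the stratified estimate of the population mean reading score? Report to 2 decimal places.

568.22

x̄_st = (Σ Nₕx̄ₕ) / (Σ Nₕ) = (16334·448.2 + 40528·616.9 + 7624·485.8 + 15544·494.5 + 29721·627.5) / 109751
= 62362796.7 / 109751 = 568.2208... → 568.22.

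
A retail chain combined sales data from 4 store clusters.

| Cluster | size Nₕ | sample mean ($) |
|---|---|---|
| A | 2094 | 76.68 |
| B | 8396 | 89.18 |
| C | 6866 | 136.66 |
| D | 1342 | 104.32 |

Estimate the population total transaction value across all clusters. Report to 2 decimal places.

A: 2094·76.68 = 160567.92
B: 8396·89.18 = 748755.28
C: 6866·136.66 = 938307.56
D: 1342·104.32 = 139997.44
τ̂ = Σ Nₕx̄ₕ = 1987628.20.

1987628.20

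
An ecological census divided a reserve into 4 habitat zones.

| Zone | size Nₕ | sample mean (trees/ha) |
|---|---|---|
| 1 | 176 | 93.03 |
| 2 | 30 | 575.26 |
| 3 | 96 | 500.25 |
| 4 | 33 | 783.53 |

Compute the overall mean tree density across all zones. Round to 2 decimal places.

320.93

N = 335; weights Wₕ = Nₕ/N = (0.5254, 0.0896, 0.2866, 0.0985).
x̄_st = Σ Wₕ·x̄ₕ = 0.5254·93.03 + 0.0896·575.26 + 0.2866·500.25 + 0.0985·783.53 ≈ 320.9301...
→ 320.93.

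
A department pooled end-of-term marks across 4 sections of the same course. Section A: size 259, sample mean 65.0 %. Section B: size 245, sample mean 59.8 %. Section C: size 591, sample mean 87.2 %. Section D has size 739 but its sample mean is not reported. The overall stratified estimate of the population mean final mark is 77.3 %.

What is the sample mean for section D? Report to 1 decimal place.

79.5

N = 259 + 245 + 591 + 739 = 1834.
Overall total = μ·N = 77.3·1834 = 141768.2.
Subtract the known strata: 259·65.0 + 245·59.8 + 591·87.2 = 83021.2.
Remaining total for section D: 141768.2 − 83021.2 = 58747.
Divide by its size: 58747 / 739 = 79.495... → 79.5.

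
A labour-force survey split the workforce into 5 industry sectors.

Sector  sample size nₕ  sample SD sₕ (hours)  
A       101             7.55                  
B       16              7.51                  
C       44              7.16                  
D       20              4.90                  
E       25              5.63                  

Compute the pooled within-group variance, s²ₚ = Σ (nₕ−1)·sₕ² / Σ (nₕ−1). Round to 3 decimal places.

49.590

Degrees of freedom: 100 + 15 + 43 + 19 + 24 = 201.
Σ(nₕ−1)sₕ² = 100·57.0025 + 15·56.4001 + 43·51.2656 + 19·24.01 + 24·31.6969 = 9967.5879.
s²ₚ = 9967.5879 / 201 = 49.58999... → 49.590.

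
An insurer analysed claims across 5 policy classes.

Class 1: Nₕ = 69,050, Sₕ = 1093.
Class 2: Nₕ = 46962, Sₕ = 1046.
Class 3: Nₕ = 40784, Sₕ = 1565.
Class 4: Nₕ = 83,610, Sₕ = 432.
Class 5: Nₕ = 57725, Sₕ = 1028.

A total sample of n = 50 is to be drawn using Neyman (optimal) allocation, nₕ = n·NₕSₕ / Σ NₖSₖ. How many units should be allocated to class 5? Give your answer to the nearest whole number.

Σ NₕSₕ = 69050·1093 + 46962·1046 + 40784·1565 + 83610·432 + 57725·1028 = 283881682.
Share for 5: 59341300/283881682 = 0.20904.
n_5 = 50 × 0.20904 = 10.452... → 10.

10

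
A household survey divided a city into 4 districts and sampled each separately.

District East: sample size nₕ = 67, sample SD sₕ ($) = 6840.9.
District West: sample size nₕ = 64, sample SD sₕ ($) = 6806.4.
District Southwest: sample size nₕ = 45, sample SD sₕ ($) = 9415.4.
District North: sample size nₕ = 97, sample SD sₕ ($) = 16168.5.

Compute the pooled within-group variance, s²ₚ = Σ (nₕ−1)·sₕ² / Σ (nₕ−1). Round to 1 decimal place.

Degrees of freedom: 66 + 63 + 44 + 96 = 269.
Σ(nₕ−1)sₕ² = 66·46797912.81 + 63·46327080.96 + 44·88649757.16 + 96·261420392.25 = 35004215316.98.
s²ₚ = 35004215316.98 / 269 = 130127194.487... → 130127194.5.

130127194.5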